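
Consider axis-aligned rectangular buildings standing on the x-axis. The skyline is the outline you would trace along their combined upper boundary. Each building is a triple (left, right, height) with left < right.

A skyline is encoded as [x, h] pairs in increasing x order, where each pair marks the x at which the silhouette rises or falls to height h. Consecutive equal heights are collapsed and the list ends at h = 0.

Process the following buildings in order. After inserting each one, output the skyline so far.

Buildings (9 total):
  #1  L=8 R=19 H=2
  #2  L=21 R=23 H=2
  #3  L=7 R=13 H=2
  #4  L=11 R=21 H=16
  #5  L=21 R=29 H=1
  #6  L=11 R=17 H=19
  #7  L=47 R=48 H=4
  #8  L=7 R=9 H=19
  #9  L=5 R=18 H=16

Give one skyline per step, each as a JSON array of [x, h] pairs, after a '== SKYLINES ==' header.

== SKYLINES ==
[[8,2],[19,0]]
[[8,2],[19,0],[21,2],[23,0]]
[[7,2],[19,0],[21,2],[23,0]]
[[7,2],[11,16],[21,2],[23,0]]
[[7,2],[11,16],[21,2],[23,1],[29,0]]
[[7,2],[11,19],[17,16],[21,2],[23,1],[29,0]]
[[7,2],[11,19],[17,16],[21,2],[23,1],[29,0],[47,4],[48,0]]
[[7,19],[9,2],[11,19],[17,16],[21,2],[23,1],[29,0],[47,4],[48,0]]
[[5,16],[7,19],[9,16],[11,19],[17,16],[21,2],[23,1],[29,0],[47,4],[48,0]]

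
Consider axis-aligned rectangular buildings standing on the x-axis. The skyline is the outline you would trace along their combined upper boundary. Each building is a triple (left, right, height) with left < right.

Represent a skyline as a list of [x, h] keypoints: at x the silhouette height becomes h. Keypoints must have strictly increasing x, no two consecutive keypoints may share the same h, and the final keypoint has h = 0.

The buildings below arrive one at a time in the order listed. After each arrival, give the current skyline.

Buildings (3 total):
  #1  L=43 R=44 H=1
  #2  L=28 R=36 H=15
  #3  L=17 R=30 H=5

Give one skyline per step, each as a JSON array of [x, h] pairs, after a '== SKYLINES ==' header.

== SKYLINES ==
[[43,1],[44,0]]
[[28,15],[36,0],[43,1],[44,0]]
[[17,5],[28,15],[36,0],[43,1],[44,0]]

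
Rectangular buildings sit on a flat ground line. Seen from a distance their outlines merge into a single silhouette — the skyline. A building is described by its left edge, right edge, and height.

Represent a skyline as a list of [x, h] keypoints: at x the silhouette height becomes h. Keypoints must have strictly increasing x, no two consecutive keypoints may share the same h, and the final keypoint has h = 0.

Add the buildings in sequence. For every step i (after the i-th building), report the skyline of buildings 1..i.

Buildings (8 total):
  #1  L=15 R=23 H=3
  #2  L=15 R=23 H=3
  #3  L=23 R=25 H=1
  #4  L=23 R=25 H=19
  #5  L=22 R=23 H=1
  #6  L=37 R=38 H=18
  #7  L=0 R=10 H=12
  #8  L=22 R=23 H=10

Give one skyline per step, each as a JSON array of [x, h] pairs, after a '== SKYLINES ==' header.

== SKYLINES ==
[[15,3],[23,0]]
[[15,3],[23,0]]
[[15,3],[23,1],[25,0]]
[[15,3],[23,19],[25,0]]
[[15,3],[23,19],[25,0]]
[[15,3],[23,19],[25,0],[37,18],[38,0]]
[[0,12],[10,0],[15,3],[23,19],[25,0],[37,18],[38,0]]
[[0,12],[10,0],[15,3],[22,10],[23,19],[25,0],[37,18],[38,0]]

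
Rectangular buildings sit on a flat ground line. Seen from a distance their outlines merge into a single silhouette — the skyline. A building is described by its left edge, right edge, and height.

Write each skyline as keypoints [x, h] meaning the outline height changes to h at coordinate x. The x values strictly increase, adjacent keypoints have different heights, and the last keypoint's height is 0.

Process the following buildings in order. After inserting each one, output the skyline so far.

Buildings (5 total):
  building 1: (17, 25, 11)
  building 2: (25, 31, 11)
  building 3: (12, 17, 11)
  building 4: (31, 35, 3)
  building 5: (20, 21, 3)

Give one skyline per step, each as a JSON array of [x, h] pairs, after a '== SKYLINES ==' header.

== SKYLINES ==
[[17,11],[25,0]]
[[17,11],[31,0]]
[[12,11],[31,0]]
[[12,11],[31,3],[35,0]]
[[12,11],[31,3],[35,0]]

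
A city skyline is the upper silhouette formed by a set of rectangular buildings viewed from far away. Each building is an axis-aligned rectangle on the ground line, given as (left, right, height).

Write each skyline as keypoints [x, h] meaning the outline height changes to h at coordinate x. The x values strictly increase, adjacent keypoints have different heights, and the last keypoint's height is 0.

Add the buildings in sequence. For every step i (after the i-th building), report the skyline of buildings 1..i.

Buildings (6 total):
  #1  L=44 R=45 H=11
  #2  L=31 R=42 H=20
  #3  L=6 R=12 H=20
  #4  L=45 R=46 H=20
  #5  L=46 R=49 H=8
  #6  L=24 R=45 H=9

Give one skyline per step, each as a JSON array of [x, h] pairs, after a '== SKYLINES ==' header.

== SKYLINES ==
[[44,11],[45,0]]
[[31,20],[42,0],[44,11],[45,0]]
[[6,20],[12,0],[31,20],[42,0],[44,11],[45,0]]
[[6,20],[12,0],[31,20],[42,0],[44,11],[45,20],[46,0]]
[[6,20],[12,0],[31,20],[42,0],[44,11],[45,20],[46,8],[49,0]]
[[6,20],[12,0],[24,9],[31,20],[42,9],[44,11],[45,20],[46,8],[49,0]]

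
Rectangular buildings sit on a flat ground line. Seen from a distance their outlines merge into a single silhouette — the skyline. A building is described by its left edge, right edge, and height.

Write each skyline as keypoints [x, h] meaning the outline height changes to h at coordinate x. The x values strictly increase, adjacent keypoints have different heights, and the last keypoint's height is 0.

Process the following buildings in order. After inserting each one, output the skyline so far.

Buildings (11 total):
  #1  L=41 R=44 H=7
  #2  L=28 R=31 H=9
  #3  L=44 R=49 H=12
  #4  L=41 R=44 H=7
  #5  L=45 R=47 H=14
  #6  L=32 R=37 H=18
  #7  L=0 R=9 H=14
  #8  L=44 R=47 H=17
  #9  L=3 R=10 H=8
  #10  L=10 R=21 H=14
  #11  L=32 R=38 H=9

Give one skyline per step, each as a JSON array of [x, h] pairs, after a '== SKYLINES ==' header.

== SKYLINES ==
[[41,7],[44,0]]
[[28,9],[31,0],[41,7],[44,0]]
[[28,9],[31,0],[41,7],[44,12],[49,0]]
[[28,9],[31,0],[41,7],[44,12],[49,0]]
[[28,9],[31,0],[41,7],[44,12],[45,14],[47,12],[49,0]]
[[28,9],[31,0],[32,18],[37,0],[41,7],[44,12],[45,14],[47,12],[49,0]]
[[0,14],[9,0],[28,9],[31,0],[32,18],[37,0],[41,7],[44,12],[45,14],[47,12],[49,0]]
[[0,14],[9,0],[28,9],[31,0],[32,18],[37,0],[41,7],[44,17],[47,12],[49,0]]
[[0,14],[9,8],[10,0],[28,9],[31,0],[32,18],[37,0],[41,7],[44,17],[47,12],[49,0]]
[[0,14],[9,8],[10,14],[21,0],[28,9],[31,0],[32,18],[37,0],[41,7],[44,17],[47,12],[49,0]]
[[0,14],[9,8],[10,14],[21,0],[28,9],[31,0],[32,18],[37,9],[38,0],[41,7],[44,17],[47,12],[49,0]]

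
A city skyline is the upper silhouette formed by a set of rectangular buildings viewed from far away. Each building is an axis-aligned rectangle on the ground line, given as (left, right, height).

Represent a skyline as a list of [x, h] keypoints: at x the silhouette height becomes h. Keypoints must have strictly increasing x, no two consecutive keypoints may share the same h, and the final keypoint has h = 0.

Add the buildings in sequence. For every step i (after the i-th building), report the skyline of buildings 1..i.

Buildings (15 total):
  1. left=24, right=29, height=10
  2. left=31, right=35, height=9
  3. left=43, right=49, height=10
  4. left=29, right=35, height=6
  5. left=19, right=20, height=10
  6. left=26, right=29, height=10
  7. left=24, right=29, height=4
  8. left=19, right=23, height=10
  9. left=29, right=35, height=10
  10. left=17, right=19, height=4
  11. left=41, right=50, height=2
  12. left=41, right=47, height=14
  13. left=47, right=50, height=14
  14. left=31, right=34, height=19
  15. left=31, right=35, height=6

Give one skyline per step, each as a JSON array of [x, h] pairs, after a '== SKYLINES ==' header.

== SKYLINES ==
[[24,10],[29,0]]
[[24,10],[29,0],[31,9],[35,0]]
[[24,10],[29,0],[31,9],[35,0],[43,10],[49,0]]
[[24,10],[29,6],[31,9],[35,0],[43,10],[49,0]]
[[19,10],[20,0],[24,10],[29,6],[31,9],[35,0],[43,10],[49,0]]
[[19,10],[20,0],[24,10],[29,6],[31,9],[35,0],[43,10],[49,0]]
[[19,10],[20,0],[24,10],[29,6],[31,9],[35,0],[43,10],[49,0]]
[[19,10],[23,0],[24,10],[29,6],[31,9],[35,0],[43,10],[49,0]]
[[19,10],[23,0],[24,10],[35,0],[43,10],[49,0]]
[[17,4],[19,10],[23,0],[24,10],[35,0],[43,10],[49,0]]
[[17,4],[19,10],[23,0],[24,10],[35,0],[41,2],[43,10],[49,2],[50,0]]
[[17,4],[19,10],[23,0],[24,10],[35,0],[41,14],[47,10],[49,2],[50,0]]
[[17,4],[19,10],[23,0],[24,10],[35,0],[41,14],[50,0]]
[[17,4],[19,10],[23,0],[24,10],[31,19],[34,10],[35,0],[41,14],[50,0]]
[[17,4],[19,10],[23,0],[24,10],[31,19],[34,10],[35,0],[41,14],[50,0]]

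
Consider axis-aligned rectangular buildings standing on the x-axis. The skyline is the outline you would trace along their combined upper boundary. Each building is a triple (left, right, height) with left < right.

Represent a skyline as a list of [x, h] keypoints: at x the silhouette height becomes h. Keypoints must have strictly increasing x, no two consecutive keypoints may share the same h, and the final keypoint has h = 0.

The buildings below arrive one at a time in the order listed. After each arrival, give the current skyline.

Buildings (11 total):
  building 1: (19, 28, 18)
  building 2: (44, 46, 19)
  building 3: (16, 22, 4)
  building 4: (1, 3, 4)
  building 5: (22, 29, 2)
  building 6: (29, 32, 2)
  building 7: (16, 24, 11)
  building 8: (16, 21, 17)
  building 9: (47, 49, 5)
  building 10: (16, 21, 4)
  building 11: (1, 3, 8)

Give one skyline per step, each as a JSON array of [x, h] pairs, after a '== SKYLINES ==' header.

== SKYLINES ==
[[19,18],[28,0]]
[[19,18],[28,0],[44,19],[46,0]]
[[16,4],[19,18],[28,0],[44,19],[46,0]]
[[1,4],[3,0],[16,4],[19,18],[28,0],[44,19],[46,0]]
[[1,4],[3,0],[16,4],[19,18],[28,2],[29,0],[44,19],[46,0]]
[[1,4],[3,0],[16,4],[19,18],[28,2],[32,0],[44,19],[46,0]]
[[1,4],[3,0],[16,11],[19,18],[28,2],[32,0],[44,19],[46,0]]
[[1,4],[3,0],[16,17],[19,18],[28,2],[32,0],[44,19],[46,0]]
[[1,4],[3,0],[16,17],[19,18],[28,2],[32,0],[44,19],[46,0],[47,5],[49,0]]
[[1,4],[3,0],[16,17],[19,18],[28,2],[32,0],[44,19],[46,0],[47,5],[49,0]]
[[1,8],[3,0],[16,17],[19,18],[28,2],[32,0],[44,19],[46,0],[47,5],[49,0]]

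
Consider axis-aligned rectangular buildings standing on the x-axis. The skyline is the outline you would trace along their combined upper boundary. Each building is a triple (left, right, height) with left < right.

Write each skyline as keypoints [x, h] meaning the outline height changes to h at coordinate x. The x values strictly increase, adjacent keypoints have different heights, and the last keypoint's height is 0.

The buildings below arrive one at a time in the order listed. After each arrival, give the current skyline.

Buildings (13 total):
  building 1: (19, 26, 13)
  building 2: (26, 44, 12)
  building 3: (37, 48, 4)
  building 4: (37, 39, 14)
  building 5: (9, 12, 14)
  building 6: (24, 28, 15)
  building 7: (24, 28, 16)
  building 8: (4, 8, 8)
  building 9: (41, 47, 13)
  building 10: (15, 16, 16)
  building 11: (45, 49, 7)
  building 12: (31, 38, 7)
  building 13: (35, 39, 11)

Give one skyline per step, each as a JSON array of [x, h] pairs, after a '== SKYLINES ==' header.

== SKYLINES ==
[[19,13],[26,0]]
[[19,13],[26,12],[44,0]]
[[19,13],[26,12],[44,4],[48,0]]
[[19,13],[26,12],[37,14],[39,12],[44,4],[48,0]]
[[9,14],[12,0],[19,13],[26,12],[37,14],[39,12],[44,4],[48,0]]
[[9,14],[12,0],[19,13],[24,15],[28,12],[37,14],[39,12],[44,4],[48,0]]
[[9,14],[12,0],[19,13],[24,16],[28,12],[37,14],[39,12],[44,4],[48,0]]
[[4,8],[8,0],[9,14],[12,0],[19,13],[24,16],[28,12],[37,14],[39,12],[44,4],[48,0]]
[[4,8],[8,0],[9,14],[12,0],[19,13],[24,16],[28,12],[37,14],[39,12],[41,13],[47,4],[48,0]]
[[4,8],[8,0],[9,14],[12,0],[15,16],[16,0],[19,13],[24,16],[28,12],[37,14],[39,12],[41,13],[47,4],[48,0]]
[[4,8],[8,0],[9,14],[12,0],[15,16],[16,0],[19,13],[24,16],[28,12],[37,14],[39,12],[41,13],[47,7],[49,0]]
[[4,8],[8,0],[9,14],[12,0],[15,16],[16,0],[19,13],[24,16],[28,12],[37,14],[39,12],[41,13],[47,7],[49,0]]
[[4,8],[8,0],[9,14],[12,0],[15,16],[16,0],[19,13],[24,16],[28,12],[37,14],[39,12],[41,13],[47,7],[49,0]]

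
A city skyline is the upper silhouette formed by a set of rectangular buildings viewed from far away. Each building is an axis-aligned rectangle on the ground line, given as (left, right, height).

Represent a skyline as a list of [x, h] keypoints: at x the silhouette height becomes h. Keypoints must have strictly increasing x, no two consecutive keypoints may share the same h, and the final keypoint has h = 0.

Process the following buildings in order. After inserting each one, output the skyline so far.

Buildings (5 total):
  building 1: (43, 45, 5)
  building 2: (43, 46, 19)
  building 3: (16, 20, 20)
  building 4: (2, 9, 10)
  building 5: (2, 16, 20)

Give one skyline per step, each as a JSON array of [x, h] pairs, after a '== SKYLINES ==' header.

== SKYLINES ==
[[43,5],[45,0]]
[[43,19],[46,0]]
[[16,20],[20,0],[43,19],[46,0]]
[[2,10],[9,0],[16,20],[20,0],[43,19],[46,0]]
[[2,20],[20,0],[43,19],[46,0]]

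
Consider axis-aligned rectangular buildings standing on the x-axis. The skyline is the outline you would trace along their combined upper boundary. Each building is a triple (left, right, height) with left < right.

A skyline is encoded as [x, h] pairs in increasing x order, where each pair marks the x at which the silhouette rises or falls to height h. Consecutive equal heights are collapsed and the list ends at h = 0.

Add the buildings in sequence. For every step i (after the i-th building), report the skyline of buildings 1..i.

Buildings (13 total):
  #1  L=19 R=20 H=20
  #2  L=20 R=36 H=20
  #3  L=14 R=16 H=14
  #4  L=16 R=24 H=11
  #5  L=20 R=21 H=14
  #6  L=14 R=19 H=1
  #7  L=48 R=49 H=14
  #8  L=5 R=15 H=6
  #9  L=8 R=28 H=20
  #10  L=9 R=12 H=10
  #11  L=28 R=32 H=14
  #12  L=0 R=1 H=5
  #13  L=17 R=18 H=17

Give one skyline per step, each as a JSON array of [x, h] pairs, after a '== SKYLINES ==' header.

== SKYLINES ==
[[19,20],[20,0]]
[[19,20],[36,0]]
[[14,14],[16,0],[19,20],[36,0]]
[[14,14],[16,11],[19,20],[36,0]]
[[14,14],[16,11],[19,20],[36,0]]
[[14,14],[16,11],[19,20],[36,0]]
[[14,14],[16,11],[19,20],[36,0],[48,14],[49,0]]
[[5,6],[14,14],[16,11],[19,20],[36,0],[48,14],[49,0]]
[[5,6],[8,20],[36,0],[48,14],[49,0]]
[[5,6],[8,20],[36,0],[48,14],[49,0]]
[[5,6],[8,20],[36,0],[48,14],[49,0]]
[[0,5],[1,0],[5,6],[8,20],[36,0],[48,14],[49,0]]
[[0,5],[1,0],[5,6],[8,20],[36,0],[48,14],[49,0]]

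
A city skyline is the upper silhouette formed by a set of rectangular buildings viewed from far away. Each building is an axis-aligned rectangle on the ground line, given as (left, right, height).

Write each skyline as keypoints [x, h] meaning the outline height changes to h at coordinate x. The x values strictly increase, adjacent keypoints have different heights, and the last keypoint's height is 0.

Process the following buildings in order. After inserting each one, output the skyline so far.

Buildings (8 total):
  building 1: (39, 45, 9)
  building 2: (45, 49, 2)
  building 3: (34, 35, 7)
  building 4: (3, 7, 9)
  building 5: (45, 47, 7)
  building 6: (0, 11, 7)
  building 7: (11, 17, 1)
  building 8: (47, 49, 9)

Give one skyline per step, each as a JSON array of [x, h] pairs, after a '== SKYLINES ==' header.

== SKYLINES ==
[[39,9],[45,0]]
[[39,9],[45,2],[49,0]]
[[34,7],[35,0],[39,9],[45,2],[49,0]]
[[3,9],[7,0],[34,7],[35,0],[39,9],[45,2],[49,0]]
[[3,9],[7,0],[34,7],[35,0],[39,9],[45,7],[47,2],[49,0]]
[[0,7],[3,9],[7,7],[11,0],[34,7],[35,0],[39,9],[45,7],[47,2],[49,0]]
[[0,7],[3,9],[7,7],[11,1],[17,0],[34,7],[35,0],[39,9],[45,7],[47,2],[49,0]]
[[0,7],[3,9],[7,7],[11,1],[17,0],[34,7],[35,0],[39,9],[45,7],[47,9],[49,0]]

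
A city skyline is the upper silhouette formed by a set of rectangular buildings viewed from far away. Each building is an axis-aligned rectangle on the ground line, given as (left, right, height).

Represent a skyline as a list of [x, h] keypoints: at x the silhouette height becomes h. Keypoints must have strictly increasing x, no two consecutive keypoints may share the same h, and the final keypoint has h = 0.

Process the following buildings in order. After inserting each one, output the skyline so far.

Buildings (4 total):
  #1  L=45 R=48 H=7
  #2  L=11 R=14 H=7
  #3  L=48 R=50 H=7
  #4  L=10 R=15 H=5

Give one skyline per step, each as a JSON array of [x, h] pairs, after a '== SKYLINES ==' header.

== SKYLINES ==
[[45,7],[48,0]]
[[11,7],[14,0],[45,7],[48,0]]
[[11,7],[14,0],[45,7],[50,0]]
[[10,5],[11,7],[14,5],[15,0],[45,7],[50,0]]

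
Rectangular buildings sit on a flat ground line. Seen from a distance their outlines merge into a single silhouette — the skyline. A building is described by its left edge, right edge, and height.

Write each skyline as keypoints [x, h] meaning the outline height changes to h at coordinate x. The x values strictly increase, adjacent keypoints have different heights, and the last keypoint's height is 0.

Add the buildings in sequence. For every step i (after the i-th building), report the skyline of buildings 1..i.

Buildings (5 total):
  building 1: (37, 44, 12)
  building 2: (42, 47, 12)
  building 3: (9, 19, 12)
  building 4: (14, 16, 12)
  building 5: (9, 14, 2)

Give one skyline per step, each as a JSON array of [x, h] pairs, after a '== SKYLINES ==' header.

== SKYLINES ==
[[37,12],[44,0]]
[[37,12],[47,0]]
[[9,12],[19,0],[37,12],[47,0]]
[[9,12],[19,0],[37,12],[47,0]]
[[9,12],[19,0],[37,12],[47,0]]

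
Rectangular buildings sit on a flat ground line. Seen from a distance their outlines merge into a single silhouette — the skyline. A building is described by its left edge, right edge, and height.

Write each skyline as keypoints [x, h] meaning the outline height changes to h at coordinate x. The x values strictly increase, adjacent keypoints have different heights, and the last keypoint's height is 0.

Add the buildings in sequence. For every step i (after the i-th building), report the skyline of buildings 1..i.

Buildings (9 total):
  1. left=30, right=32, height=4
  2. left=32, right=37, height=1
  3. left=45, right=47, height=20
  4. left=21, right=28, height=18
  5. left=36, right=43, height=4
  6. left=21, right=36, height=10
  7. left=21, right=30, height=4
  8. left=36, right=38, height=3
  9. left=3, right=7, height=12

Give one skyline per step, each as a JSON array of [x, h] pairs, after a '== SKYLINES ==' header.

== SKYLINES ==
[[30,4],[32,0]]
[[30,4],[32,1],[37,0]]
[[30,4],[32,1],[37,0],[45,20],[47,0]]
[[21,18],[28,0],[30,4],[32,1],[37,0],[45,20],[47,0]]
[[21,18],[28,0],[30,4],[32,1],[36,4],[43,0],[45,20],[47,0]]
[[21,18],[28,10],[36,4],[43,0],[45,20],[47,0]]
[[21,18],[28,10],[36,4],[43,0],[45,20],[47,0]]
[[21,18],[28,10],[36,4],[43,0],[45,20],[47,0]]
[[3,12],[7,0],[21,18],[28,10],[36,4],[43,0],[45,20],[47,0]]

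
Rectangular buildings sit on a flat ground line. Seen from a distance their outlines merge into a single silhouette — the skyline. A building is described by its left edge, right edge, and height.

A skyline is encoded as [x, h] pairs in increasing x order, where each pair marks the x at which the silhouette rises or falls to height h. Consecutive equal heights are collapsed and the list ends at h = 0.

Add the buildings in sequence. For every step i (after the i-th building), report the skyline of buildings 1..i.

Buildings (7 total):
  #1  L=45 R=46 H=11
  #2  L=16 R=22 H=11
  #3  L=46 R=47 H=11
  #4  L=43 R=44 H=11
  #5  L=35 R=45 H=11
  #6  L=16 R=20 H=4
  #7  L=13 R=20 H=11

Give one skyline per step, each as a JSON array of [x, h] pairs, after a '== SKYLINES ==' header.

== SKYLINES ==
[[45,11],[46,0]]
[[16,11],[22,0],[45,11],[46,0]]
[[16,11],[22,0],[45,11],[47,0]]
[[16,11],[22,0],[43,11],[44,0],[45,11],[47,0]]
[[16,11],[22,0],[35,11],[47,0]]
[[16,11],[22,0],[35,11],[47,0]]
[[13,11],[22,0],[35,11],[47,0]]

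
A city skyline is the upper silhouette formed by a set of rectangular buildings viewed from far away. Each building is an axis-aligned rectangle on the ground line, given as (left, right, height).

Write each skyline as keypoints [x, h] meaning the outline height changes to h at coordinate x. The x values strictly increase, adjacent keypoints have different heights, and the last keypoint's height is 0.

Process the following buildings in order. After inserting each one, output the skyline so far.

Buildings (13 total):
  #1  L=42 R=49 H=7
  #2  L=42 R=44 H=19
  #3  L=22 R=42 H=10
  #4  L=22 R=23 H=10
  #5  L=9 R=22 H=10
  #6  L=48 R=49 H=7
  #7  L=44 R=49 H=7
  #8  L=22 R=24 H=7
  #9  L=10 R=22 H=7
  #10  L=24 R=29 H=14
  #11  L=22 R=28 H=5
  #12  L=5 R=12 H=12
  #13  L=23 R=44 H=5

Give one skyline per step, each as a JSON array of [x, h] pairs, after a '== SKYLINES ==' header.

== SKYLINES ==
[[42,7],[49,0]]
[[42,19],[44,7],[49,0]]
[[22,10],[42,19],[44,7],[49,0]]
[[22,10],[42,19],[44,7],[49,0]]
[[9,10],[42,19],[44,7],[49,0]]
[[9,10],[42,19],[44,7],[49,0]]
[[9,10],[42,19],[44,7],[49,0]]
[[9,10],[42,19],[44,7],[49,0]]
[[9,10],[42,19],[44,7],[49,0]]
[[9,10],[24,14],[29,10],[42,19],[44,7],[49,0]]
[[9,10],[24,14],[29,10],[42,19],[44,7],[49,0]]
[[5,12],[12,10],[24,14],[29,10],[42,19],[44,7],[49,0]]
[[5,12],[12,10],[24,14],[29,10],[42,19],[44,7],[49,0]]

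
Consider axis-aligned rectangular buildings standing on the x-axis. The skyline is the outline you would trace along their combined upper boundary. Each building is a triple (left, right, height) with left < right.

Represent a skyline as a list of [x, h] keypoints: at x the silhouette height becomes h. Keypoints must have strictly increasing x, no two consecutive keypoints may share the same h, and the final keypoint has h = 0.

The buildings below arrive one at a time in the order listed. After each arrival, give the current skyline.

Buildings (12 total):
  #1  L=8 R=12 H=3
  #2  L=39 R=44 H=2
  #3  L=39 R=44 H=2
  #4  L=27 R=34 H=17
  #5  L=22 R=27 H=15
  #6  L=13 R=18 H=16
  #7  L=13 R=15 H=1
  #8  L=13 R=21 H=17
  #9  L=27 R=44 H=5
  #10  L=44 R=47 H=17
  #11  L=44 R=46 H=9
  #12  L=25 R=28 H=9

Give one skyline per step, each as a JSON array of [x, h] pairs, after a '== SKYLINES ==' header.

== SKYLINES ==
[[8,3],[12,0]]
[[8,3],[12,0],[39,2],[44,0]]
[[8,3],[12,0],[39,2],[44,0]]
[[8,3],[12,0],[27,17],[34,0],[39,2],[44,0]]
[[8,3],[12,0],[22,15],[27,17],[34,0],[39,2],[44,0]]
[[8,3],[12,0],[13,16],[18,0],[22,15],[27,17],[34,0],[39,2],[44,0]]
[[8,3],[12,0],[13,16],[18,0],[22,15],[27,17],[34,0],[39,2],[44,0]]
[[8,3],[12,0],[13,17],[21,0],[22,15],[27,17],[34,0],[39,2],[44,0]]
[[8,3],[12,0],[13,17],[21,0],[22,15],[27,17],[34,5],[44,0]]
[[8,3],[12,0],[13,17],[21,0],[22,15],[27,17],[34,5],[44,17],[47,0]]
[[8,3],[12,0],[13,17],[21,0],[22,15],[27,17],[34,5],[44,17],[47,0]]
[[8,3],[12,0],[13,17],[21,0],[22,15],[27,17],[34,5],[44,17],[47,0]]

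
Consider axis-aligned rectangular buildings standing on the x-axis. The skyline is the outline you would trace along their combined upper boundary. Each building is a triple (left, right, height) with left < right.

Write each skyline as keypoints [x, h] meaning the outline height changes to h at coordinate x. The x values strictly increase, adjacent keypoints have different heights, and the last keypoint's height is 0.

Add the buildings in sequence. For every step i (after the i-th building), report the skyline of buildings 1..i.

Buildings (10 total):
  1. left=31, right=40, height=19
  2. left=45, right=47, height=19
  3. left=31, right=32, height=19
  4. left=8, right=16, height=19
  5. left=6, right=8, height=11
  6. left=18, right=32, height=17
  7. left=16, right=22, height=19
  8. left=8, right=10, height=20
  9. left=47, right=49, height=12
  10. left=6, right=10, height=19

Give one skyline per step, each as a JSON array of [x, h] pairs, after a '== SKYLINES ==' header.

== SKYLINES ==
[[31,19],[40,0]]
[[31,19],[40,0],[45,19],[47,0]]
[[31,19],[40,0],[45,19],[47,0]]
[[8,19],[16,0],[31,19],[40,0],[45,19],[47,0]]
[[6,11],[8,19],[16,0],[31,19],[40,0],[45,19],[47,0]]
[[6,11],[8,19],[16,0],[18,17],[31,19],[40,0],[45,19],[47,0]]
[[6,11],[8,19],[22,17],[31,19],[40,0],[45,19],[47,0]]
[[6,11],[8,20],[10,19],[22,17],[31,19],[40,0],[45,19],[47,0]]
[[6,11],[8,20],[10,19],[22,17],[31,19],[40,0],[45,19],[47,12],[49,0]]
[[6,19],[8,20],[10,19],[22,17],[31,19],[40,0],[45,19],[47,12],[49,0]]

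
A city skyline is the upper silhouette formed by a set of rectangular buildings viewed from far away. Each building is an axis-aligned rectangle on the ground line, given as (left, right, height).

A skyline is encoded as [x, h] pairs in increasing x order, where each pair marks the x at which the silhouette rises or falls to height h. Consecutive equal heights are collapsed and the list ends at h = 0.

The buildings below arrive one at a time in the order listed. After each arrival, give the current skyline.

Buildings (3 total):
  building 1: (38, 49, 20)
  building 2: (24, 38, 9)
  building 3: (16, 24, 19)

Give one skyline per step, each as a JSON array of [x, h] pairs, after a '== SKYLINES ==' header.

== SKYLINES ==
[[38,20],[49,0]]
[[24,9],[38,20],[49,0]]
[[16,19],[24,9],[38,20],[49,0]]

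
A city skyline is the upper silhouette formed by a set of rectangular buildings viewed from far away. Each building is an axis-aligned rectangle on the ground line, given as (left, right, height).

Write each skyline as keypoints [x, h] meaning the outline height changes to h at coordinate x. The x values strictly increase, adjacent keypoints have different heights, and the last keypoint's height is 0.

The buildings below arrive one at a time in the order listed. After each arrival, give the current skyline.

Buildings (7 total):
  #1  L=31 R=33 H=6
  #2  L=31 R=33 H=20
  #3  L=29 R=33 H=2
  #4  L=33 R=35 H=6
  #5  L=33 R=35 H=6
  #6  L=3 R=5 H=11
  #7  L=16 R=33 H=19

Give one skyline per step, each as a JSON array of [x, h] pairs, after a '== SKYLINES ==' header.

== SKYLINES ==
[[31,6],[33,0]]
[[31,20],[33,0]]
[[29,2],[31,20],[33,0]]
[[29,2],[31,20],[33,6],[35,0]]
[[29,2],[31,20],[33,6],[35,0]]
[[3,11],[5,0],[29,2],[31,20],[33,6],[35,0]]
[[3,11],[5,0],[16,19],[31,20],[33,6],[35,0]]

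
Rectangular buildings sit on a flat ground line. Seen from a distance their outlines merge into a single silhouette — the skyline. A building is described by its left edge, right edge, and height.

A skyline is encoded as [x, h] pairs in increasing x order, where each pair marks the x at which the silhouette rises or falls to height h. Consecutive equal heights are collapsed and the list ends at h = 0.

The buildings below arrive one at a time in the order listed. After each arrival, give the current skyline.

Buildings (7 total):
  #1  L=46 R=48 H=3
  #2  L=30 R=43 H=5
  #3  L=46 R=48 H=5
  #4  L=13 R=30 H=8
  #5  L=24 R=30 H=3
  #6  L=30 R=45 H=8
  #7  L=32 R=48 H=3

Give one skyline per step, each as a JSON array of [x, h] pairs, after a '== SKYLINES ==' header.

== SKYLINES ==
[[46,3],[48,0]]
[[30,5],[43,0],[46,3],[48,0]]
[[30,5],[43,0],[46,5],[48,0]]
[[13,8],[30,5],[43,0],[46,5],[48,0]]
[[13,8],[30,5],[43,0],[46,5],[48,0]]
[[13,8],[45,0],[46,5],[48,0]]
[[13,8],[45,3],[46,5],[48,0]]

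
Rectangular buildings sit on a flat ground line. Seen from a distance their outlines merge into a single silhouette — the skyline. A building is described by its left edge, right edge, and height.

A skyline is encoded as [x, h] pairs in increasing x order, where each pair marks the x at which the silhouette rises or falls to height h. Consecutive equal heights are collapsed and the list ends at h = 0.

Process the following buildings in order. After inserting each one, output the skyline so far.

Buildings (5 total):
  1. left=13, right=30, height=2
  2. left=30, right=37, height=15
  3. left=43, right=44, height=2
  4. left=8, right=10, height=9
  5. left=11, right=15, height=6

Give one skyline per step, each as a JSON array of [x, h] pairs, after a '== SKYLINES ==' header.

== SKYLINES ==
[[13,2],[30,0]]
[[13,2],[30,15],[37,0]]
[[13,2],[30,15],[37,0],[43,2],[44,0]]
[[8,9],[10,0],[13,2],[30,15],[37,0],[43,2],[44,0]]
[[8,9],[10,0],[11,6],[15,2],[30,15],[37,0],[43,2],[44,0]]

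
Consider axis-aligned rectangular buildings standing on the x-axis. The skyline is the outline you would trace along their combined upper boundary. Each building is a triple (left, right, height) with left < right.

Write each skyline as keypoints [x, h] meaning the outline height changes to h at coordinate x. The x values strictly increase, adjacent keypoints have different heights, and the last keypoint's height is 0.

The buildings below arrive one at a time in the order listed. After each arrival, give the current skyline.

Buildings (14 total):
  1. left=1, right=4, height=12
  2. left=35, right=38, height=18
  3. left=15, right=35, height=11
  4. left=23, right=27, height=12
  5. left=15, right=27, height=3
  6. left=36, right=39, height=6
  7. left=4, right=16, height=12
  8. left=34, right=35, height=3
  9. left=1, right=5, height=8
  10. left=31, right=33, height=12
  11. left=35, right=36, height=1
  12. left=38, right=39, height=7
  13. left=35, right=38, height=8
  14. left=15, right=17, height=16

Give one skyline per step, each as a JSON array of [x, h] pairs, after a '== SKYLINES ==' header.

== SKYLINES ==
[[1,12],[4,0]]
[[1,12],[4,0],[35,18],[38,0]]
[[1,12],[4,0],[15,11],[35,18],[38,0]]
[[1,12],[4,0],[15,11],[23,12],[27,11],[35,18],[38,0]]
[[1,12],[4,0],[15,11],[23,12],[27,11],[35,18],[38,0]]
[[1,12],[4,0],[15,11],[23,12],[27,11],[35,18],[38,6],[39,0]]
[[1,12],[16,11],[23,12],[27,11],[35,18],[38,6],[39,0]]
[[1,12],[16,11],[23,12],[27,11],[35,18],[38,6],[39,0]]
[[1,12],[16,11],[23,12],[27,11],[35,18],[38,6],[39,0]]
[[1,12],[16,11],[23,12],[27,11],[31,12],[33,11],[35,18],[38,6],[39,0]]
[[1,12],[16,11],[23,12],[27,11],[31,12],[33,11],[35,18],[38,6],[39,0]]
[[1,12],[16,11],[23,12],[27,11],[31,12],[33,11],[35,18],[38,7],[39,0]]
[[1,12],[16,11],[23,12],[27,11],[31,12],[33,11],[35,18],[38,7],[39,0]]
[[1,12],[15,16],[17,11],[23,12],[27,11],[31,12],[33,11],[35,18],[38,7],[39,0]]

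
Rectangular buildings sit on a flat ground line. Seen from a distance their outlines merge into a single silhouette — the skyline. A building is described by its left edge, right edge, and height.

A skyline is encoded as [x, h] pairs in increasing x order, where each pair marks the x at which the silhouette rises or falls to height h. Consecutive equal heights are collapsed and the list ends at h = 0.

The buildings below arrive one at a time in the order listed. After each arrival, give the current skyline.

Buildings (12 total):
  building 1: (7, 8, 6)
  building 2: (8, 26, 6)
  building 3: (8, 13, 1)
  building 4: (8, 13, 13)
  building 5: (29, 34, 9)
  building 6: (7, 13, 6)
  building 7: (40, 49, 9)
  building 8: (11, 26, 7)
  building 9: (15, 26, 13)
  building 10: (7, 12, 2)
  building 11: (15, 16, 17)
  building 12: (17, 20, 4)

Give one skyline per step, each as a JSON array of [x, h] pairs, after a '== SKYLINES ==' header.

== SKYLINES ==
[[7,6],[8,0]]
[[7,6],[26,0]]
[[7,6],[26,0]]
[[7,6],[8,13],[13,6],[26,0]]
[[7,6],[8,13],[13,6],[26,0],[29,9],[34,0]]
[[7,6],[8,13],[13,6],[26,0],[29,9],[34,0]]
[[7,6],[8,13],[13,6],[26,0],[29,9],[34,0],[40,9],[49,0]]
[[7,6],[8,13],[13,7],[26,0],[29,9],[34,0],[40,9],[49,0]]
[[7,6],[8,13],[13,7],[15,13],[26,0],[29,9],[34,0],[40,9],[49,0]]
[[7,6],[8,13],[13,7],[15,13],[26,0],[29,9],[34,0],[40,9],[49,0]]
[[7,6],[8,13],[13,7],[15,17],[16,13],[26,0],[29,9],[34,0],[40,9],[49,0]]
[[7,6],[8,13],[13,7],[15,17],[16,13],[26,0],[29,9],[34,0],[40,9],[49,0]]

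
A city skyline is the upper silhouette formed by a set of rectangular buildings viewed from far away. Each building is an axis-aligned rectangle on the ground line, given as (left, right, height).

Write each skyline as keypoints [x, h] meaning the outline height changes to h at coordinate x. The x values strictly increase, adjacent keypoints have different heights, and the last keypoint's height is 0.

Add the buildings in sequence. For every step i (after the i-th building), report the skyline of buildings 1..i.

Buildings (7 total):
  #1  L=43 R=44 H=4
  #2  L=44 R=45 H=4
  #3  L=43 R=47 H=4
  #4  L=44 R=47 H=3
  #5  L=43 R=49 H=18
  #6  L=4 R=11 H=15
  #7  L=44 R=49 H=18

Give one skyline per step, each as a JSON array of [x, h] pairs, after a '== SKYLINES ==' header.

== SKYLINES ==
[[43,4],[44,0]]
[[43,4],[45,0]]
[[43,4],[47,0]]
[[43,4],[47,0]]
[[43,18],[49,0]]
[[4,15],[11,0],[43,18],[49,0]]
[[4,15],[11,0],[43,18],[49,0]]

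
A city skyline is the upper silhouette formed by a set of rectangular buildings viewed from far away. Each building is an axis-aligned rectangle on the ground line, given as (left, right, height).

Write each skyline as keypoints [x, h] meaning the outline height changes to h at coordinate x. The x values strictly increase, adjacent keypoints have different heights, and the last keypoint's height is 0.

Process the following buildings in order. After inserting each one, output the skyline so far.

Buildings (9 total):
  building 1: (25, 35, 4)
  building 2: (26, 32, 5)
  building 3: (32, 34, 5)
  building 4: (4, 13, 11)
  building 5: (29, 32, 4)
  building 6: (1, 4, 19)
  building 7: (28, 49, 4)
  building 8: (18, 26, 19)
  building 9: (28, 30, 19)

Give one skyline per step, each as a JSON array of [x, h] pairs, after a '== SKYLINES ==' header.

== SKYLINES ==
[[25,4],[35,0]]
[[25,4],[26,5],[32,4],[35,0]]
[[25,4],[26,5],[34,4],[35,0]]
[[4,11],[13,0],[25,4],[26,5],[34,4],[35,0]]
[[4,11],[13,0],[25,4],[26,5],[34,4],[35,0]]
[[1,19],[4,11],[13,0],[25,4],[26,5],[34,4],[35,0]]
[[1,19],[4,11],[13,0],[25,4],[26,5],[34,4],[49,0]]
[[1,19],[4,11],[13,0],[18,19],[26,5],[34,4],[49,0]]
[[1,19],[4,11],[13,0],[18,19],[26,5],[28,19],[30,5],[34,4],[49,0]]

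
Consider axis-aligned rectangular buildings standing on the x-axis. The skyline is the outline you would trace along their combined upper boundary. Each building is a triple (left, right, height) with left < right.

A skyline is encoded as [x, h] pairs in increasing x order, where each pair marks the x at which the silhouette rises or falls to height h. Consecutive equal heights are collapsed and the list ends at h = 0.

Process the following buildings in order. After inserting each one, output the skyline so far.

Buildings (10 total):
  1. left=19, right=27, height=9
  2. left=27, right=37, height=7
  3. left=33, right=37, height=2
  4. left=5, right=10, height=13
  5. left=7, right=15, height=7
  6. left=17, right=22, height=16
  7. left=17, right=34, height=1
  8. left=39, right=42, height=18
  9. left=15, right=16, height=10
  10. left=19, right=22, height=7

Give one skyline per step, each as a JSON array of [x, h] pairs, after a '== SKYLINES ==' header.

== SKYLINES ==
[[19,9],[27,0]]
[[19,9],[27,7],[37,0]]
[[19,9],[27,7],[37,0]]
[[5,13],[10,0],[19,9],[27,7],[37,0]]
[[5,13],[10,7],[15,0],[19,9],[27,7],[37,0]]
[[5,13],[10,7],[15,0],[17,16],[22,9],[27,7],[37,0]]
[[5,13],[10,7],[15,0],[17,16],[22,9],[27,7],[37,0]]
[[5,13],[10,7],[15,0],[17,16],[22,9],[27,7],[37,0],[39,18],[42,0]]
[[5,13],[10,7],[15,10],[16,0],[17,16],[22,9],[27,7],[37,0],[39,18],[42,0]]
[[5,13],[10,7],[15,10],[16,0],[17,16],[22,9],[27,7],[37,0],[39,18],[42,0]]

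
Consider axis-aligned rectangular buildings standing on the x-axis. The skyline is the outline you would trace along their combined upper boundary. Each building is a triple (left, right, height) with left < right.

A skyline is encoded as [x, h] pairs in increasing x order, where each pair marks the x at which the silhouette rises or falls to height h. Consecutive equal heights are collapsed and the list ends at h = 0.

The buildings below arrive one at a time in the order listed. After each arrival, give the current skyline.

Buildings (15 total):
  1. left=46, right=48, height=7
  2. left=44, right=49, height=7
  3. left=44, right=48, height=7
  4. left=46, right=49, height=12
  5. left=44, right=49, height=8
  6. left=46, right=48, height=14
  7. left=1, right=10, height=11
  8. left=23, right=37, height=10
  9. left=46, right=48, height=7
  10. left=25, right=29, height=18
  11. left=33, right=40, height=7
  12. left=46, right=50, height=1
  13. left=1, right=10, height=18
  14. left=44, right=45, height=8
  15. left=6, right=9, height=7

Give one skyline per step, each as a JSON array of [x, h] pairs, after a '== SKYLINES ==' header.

== SKYLINES ==
[[46,7],[48,0]]
[[44,7],[49,0]]
[[44,7],[49,0]]
[[44,7],[46,12],[49,0]]
[[44,8],[46,12],[49,0]]
[[44,8],[46,14],[48,12],[49,0]]
[[1,11],[10,0],[44,8],[46,14],[48,12],[49,0]]
[[1,11],[10,0],[23,10],[37,0],[44,8],[46,14],[48,12],[49,0]]
[[1,11],[10,0],[23,10],[37,0],[44,8],[46,14],[48,12],[49,0]]
[[1,11],[10,0],[23,10],[25,18],[29,10],[37,0],[44,8],[46,14],[48,12],[49,0]]
[[1,11],[10,0],[23,10],[25,18],[29,10],[37,7],[40,0],[44,8],[46,14],[48,12],[49,0]]
[[1,11],[10,0],[23,10],[25,18],[29,10],[37,7],[40,0],[44,8],[46,14],[48,12],[49,1],[50,0]]
[[1,18],[10,0],[23,10],[25,18],[29,10],[37,7],[40,0],[44,8],[46,14],[48,12],[49,1],[50,0]]
[[1,18],[10,0],[23,10],[25,18],[29,10],[37,7],[40,0],[44,8],[46,14],[48,12],[49,1],[50,0]]
[[1,18],[10,0],[23,10],[25,18],[29,10],[37,7],[40,0],[44,8],[46,14],[48,12],[49,1],[50,0]]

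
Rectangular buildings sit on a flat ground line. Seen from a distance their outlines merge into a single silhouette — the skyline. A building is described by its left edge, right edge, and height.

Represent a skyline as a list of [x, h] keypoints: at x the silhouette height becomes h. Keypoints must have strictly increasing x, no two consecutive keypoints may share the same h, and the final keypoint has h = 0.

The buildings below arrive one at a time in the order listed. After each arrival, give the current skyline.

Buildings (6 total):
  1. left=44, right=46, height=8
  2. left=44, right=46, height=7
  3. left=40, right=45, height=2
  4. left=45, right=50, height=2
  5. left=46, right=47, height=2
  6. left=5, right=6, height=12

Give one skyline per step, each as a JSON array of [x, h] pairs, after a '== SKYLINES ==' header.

== SKYLINES ==
[[44,8],[46,0]]
[[44,8],[46,0]]
[[40,2],[44,8],[46,0]]
[[40,2],[44,8],[46,2],[50,0]]
[[40,2],[44,8],[46,2],[50,0]]
[[5,12],[6,0],[40,2],[44,8],[46,2],[50,0]]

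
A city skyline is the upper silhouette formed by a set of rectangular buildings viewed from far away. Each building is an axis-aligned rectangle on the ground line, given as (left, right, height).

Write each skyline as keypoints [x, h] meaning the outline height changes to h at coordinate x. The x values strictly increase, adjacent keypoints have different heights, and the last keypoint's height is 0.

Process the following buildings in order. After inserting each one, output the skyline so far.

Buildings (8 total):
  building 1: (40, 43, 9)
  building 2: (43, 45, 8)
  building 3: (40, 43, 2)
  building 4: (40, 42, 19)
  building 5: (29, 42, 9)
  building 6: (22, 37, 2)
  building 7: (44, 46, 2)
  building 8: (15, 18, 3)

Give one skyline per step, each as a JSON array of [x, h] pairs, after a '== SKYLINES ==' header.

== SKYLINES ==
[[40,9],[43,0]]
[[40,9],[43,8],[45,0]]
[[40,9],[43,8],[45,0]]
[[40,19],[42,9],[43,8],[45,0]]
[[29,9],[40,19],[42,9],[43,8],[45,0]]
[[22,2],[29,9],[40,19],[42,9],[43,8],[45,0]]
[[22,2],[29,9],[40,19],[42,9],[43,8],[45,2],[46,0]]
[[15,3],[18,0],[22,2],[29,9],[40,19],[42,9],[43,8],[45,2],[46,0]]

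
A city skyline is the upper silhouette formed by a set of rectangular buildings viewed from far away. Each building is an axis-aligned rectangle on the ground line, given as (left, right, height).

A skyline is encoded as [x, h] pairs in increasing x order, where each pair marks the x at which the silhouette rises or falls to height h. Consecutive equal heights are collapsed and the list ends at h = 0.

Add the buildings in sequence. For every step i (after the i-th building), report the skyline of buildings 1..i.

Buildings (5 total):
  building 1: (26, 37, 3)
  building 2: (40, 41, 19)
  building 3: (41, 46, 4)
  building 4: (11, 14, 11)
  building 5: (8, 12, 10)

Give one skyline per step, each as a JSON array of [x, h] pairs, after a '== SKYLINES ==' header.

== SKYLINES ==
[[26,3],[37,0]]
[[26,3],[37,0],[40,19],[41,0]]
[[26,3],[37,0],[40,19],[41,4],[46,0]]
[[11,11],[14,0],[26,3],[37,0],[40,19],[41,4],[46,0]]
[[8,10],[11,11],[14,0],[26,3],[37,0],[40,19],[41,4],[46,0]]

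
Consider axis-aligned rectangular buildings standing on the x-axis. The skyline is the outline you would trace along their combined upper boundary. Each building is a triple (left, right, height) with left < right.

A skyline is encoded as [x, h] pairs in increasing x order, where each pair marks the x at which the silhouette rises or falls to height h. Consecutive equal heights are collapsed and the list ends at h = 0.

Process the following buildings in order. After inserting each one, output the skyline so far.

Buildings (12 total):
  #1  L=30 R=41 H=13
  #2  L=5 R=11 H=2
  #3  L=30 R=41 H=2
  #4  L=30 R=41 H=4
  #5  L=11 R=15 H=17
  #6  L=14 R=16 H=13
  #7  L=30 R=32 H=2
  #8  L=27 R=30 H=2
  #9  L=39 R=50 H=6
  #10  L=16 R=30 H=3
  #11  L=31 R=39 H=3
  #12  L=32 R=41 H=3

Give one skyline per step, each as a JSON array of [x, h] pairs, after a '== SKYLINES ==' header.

== SKYLINES ==
[[30,13],[41,0]]
[[5,2],[11,0],[30,13],[41,0]]
[[5,2],[11,0],[30,13],[41,0]]
[[5,2],[11,0],[30,13],[41,0]]
[[5,2],[11,17],[15,0],[30,13],[41,0]]
[[5,2],[11,17],[15,13],[16,0],[30,13],[41,0]]
[[5,2],[11,17],[15,13],[16,0],[30,13],[41,0]]
[[5,2],[11,17],[15,13],[16,0],[27,2],[30,13],[41,0]]
[[5,2],[11,17],[15,13],[16,0],[27,2],[30,13],[41,6],[50,0]]
[[5,2],[11,17],[15,13],[16,3],[30,13],[41,6],[50,0]]
[[5,2],[11,17],[15,13],[16,3],[30,13],[41,6],[50,0]]
[[5,2],[11,17],[15,13],[16,3],[30,13],[41,6],[50,0]]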